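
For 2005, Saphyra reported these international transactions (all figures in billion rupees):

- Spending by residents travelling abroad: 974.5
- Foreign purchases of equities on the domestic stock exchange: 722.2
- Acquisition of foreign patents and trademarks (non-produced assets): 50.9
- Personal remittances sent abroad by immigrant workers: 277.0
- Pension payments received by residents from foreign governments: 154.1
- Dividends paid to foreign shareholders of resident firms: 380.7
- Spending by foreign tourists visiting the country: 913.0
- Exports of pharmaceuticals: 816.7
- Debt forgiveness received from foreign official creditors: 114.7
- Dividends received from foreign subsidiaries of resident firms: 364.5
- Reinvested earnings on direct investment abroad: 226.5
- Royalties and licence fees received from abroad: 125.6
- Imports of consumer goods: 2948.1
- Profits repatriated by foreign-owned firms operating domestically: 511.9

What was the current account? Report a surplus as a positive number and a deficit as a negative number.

Goods: 816.7 - 2948.1 = -2131.4
Services: 125.6 - 974.5 + 913.0 = 64.1
Primary income: 226.5 - 511.9 + 364.5 - 380.7 = -301.6
Secondary income: -277.0 + 154.1 = -122.9
Current account = (-2131.4) + 64.1 + (-301.6) + (-122.9) = -2491.8
(Excluded from the current account — financial account: foreign purchases of equities on the domestic stock exchange 722.2; capital account: acquisition of foreign patents and trademarks (non-produced assets) 50.9, debt forgiveness received from foreign official creditors 114.7.)

-2491.8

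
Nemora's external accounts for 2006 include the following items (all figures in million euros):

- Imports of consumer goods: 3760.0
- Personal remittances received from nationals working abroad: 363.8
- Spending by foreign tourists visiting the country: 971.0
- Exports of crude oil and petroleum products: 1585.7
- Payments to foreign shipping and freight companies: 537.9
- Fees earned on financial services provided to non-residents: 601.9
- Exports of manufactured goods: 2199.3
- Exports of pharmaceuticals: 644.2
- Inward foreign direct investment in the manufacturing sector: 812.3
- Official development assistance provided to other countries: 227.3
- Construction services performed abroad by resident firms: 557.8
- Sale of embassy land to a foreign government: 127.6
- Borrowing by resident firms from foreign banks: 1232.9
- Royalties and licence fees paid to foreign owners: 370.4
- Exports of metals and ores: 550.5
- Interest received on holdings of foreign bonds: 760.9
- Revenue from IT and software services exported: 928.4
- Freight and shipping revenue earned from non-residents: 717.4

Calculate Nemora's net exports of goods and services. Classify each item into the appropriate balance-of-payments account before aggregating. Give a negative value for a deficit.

Goods: 2199.3 - 3760.0 + 550.5 + 644.2 + 1585.7 = 1219.7
Services: 557.8 + 601.9 - 537.9 + 928.4 + 717.4 - 370.4 + 971.0 = 2868.2
Trade balance = 1219.7 + 2868.2 = 4087.9
(Excluded from the trade balance — secondary income: personal remittances received from nationals working abroad 363.8, official development assistance provided to other countries 227.3; financial account: inward foreign direct investment in the manufacturing sector 812.3, borrowing by resident firms from foreign banks 1232.9; capital account: sale of embassy land to a foreign government 127.6; primary income: interest received on holdings of foreign bonds 760.9.)

4087.9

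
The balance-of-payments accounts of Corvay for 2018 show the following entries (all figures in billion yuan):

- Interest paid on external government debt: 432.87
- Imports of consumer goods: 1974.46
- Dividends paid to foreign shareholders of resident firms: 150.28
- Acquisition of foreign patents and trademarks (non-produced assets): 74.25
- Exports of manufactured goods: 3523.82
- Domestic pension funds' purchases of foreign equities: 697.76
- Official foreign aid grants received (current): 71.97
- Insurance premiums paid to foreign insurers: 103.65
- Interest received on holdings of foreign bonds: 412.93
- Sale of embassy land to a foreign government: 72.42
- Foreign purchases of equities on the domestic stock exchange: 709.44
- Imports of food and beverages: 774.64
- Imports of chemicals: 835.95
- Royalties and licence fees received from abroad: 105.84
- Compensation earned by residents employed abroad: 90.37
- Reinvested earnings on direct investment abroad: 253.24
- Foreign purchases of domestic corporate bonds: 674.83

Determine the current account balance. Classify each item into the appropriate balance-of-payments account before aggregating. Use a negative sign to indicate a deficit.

186.32

Goods: -774.64 - 835.95 + 3523.82 - 1974.46 = -61.23
Services: -103.65 + 105.84 = 2.19
Primary income: 253.24 + 90.37 + 412.93 - 150.28 - 432.87 = 173.39
Secondary income: 71.97
Current account = (-61.23) + 2.19 + 173.39 + 71.97 = 186.32
(Excluded from the current account — capital account: acquisition of foreign patents and trademarks (non-produced assets) 74.25, sale of embassy land to a foreign government 72.42; financial account: domestic pension funds' purchases of foreign equities 697.76, foreign purchases of equities on the domestic stock exchange 709.44, foreign purchases of domestic corporate bonds 674.83.)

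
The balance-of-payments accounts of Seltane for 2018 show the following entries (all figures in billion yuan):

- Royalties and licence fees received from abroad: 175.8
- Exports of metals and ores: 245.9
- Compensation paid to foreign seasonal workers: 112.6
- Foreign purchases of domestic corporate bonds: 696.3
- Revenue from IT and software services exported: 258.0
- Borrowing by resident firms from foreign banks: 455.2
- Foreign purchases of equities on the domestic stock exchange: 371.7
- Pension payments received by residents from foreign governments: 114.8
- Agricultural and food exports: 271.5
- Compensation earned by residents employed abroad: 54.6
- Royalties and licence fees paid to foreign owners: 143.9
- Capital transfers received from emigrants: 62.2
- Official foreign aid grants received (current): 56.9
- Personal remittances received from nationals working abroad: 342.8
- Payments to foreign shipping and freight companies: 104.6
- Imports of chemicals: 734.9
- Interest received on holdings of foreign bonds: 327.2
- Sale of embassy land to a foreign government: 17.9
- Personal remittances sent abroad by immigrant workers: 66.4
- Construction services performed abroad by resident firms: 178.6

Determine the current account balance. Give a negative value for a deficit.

Goods: -734.9 + 271.5 + 245.9 = -217.5
Services: 175.8 - 143.9 - 104.6 + 178.6 + 258.0 = 363.9
Primary income: 54.6 + 327.2 - 112.6 = 269.2
Secondary income: 56.9 + 114.8 + 342.8 - 66.4 = 448.1
Current account = (-217.5) + 363.9 + 269.2 + 448.1 = 863.7
(Excluded from the current account — financial account: foreign purchases of domestic corporate bonds 696.3, borrowing by resident firms from foreign banks 455.2, foreign purchases of equities on the domestic stock exchange 371.7; capital account: capital transfers received from emigrants 62.2, sale of embassy land to a foreign government 17.9.)

863.7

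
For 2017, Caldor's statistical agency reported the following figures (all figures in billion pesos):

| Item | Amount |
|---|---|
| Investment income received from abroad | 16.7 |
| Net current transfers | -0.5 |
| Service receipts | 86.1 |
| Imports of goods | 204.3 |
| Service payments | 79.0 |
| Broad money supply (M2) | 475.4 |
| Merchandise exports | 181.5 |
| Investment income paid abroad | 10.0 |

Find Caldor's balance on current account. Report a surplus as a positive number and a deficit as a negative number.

Goods balance = 181.5 - 204.3 = -22.8
Services balance = 86.1 - 79.0 = 7.1
Trade balance (goods + services) = -22.8 + 7.1 = -15.7
Net primary income = 16.7 - 10.0 = 6.7
Net secondary income = -0.5
Current account = -15.7 + 6.7 + (-0.5) = -9.5

-9.5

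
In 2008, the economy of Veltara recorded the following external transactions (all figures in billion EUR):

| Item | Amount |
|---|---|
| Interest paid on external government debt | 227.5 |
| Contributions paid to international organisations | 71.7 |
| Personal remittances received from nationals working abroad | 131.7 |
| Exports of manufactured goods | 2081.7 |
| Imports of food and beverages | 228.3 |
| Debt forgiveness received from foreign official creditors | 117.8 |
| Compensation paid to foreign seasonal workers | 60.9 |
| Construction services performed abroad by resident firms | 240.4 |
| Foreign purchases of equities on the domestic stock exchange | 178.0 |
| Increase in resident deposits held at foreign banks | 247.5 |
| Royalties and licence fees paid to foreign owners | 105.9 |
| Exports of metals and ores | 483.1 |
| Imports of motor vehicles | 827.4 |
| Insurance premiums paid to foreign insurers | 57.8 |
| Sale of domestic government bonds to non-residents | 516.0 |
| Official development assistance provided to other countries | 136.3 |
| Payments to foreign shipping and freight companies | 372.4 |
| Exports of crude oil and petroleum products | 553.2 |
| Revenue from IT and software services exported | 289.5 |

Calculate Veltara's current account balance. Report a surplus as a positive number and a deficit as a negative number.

1691.4

Goods: -827.4 + 2081.7 + 483.1 + 553.2 - 228.3 = 2062.3
Services: 289.5 - 57.8 + 240.4 - 105.9 - 372.4 = -6.2
Primary income: -227.5 - 60.9 = -288.4
Secondary income: 131.7 - 71.7 - 136.3 = -76.3
Current account = 2062.3 + (-6.2) + (-288.4) + (-76.3) = 1691.4
(Excluded from the current account — capital account: debt forgiveness received from foreign official creditors 117.8; financial account: foreign purchases of equities on the domestic stock exchange 178.0, increase in resident deposits held at foreign banks 247.5, sale of domestic government bonds to non-residents 516.0.)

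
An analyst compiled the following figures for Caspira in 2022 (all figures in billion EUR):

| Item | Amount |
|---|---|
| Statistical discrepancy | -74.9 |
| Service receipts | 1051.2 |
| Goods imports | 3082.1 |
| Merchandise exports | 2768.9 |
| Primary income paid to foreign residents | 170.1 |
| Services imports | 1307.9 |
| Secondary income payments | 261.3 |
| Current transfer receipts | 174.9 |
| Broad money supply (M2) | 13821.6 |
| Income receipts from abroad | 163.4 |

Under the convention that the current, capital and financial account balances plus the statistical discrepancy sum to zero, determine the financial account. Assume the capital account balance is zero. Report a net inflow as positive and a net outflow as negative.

Goods balance = 2768.9 - 3082.1 = -313.2
Services balance = 1051.2 - 1307.9 = -256.7
Trade balance (goods + services) = -313.2 + (-256.7) = -569.9
Net primary income = 163.4 - 170.1 = -6.7
Net secondary income = 174.9 - 261.3 = -86.4
Current account = -569.9 + (-6.7) + (-86.4) = -663.0
Financial account = -(-663.0 + (-74.9)) = 737.9

737.9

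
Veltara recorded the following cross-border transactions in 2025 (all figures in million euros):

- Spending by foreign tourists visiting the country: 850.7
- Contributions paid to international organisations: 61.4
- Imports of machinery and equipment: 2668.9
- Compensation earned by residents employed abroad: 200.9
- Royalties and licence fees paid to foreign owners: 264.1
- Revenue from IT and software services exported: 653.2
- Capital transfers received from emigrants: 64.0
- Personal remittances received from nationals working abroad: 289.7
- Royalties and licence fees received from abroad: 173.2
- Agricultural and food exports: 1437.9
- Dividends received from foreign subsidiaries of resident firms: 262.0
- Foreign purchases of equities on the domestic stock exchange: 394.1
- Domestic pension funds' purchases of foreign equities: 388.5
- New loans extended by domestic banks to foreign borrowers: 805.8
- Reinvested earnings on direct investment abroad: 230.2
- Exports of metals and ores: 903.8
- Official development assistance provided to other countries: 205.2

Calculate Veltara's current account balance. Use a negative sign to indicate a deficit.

Goods: 903.8 + 1437.9 - 2668.9 = -327.2
Services: -264.1 + 173.2 + 850.7 + 653.2 = 1413.0
Primary income: 200.9 + 230.2 + 262.0 = 693.1
Secondary income: -61.4 - 205.2 + 289.7 = 23.1
Current account = (-327.2) + 1413.0 + 693.1 + 23.1 = 1802.0
(Excluded from the current account — capital account: capital transfers received from emigrants 64.0; financial account: foreign purchases of equities on the domestic stock exchange 394.1, domestic pension funds' purchases of foreign equities 388.5, new loans extended by domestic banks to foreign borrowers 805.8.)

1802.0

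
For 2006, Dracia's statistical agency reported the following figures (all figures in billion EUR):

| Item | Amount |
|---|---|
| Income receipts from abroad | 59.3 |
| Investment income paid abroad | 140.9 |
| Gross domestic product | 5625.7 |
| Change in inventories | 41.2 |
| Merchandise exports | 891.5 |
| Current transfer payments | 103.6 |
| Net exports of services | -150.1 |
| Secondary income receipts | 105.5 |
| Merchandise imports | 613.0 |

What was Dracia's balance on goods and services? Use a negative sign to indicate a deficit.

128.4

Goods balance = 891.5 - 613.0 = 278.5
Services balance = -150.1
Trade balance (goods + services) = 278.5 + (-150.1) = 128.4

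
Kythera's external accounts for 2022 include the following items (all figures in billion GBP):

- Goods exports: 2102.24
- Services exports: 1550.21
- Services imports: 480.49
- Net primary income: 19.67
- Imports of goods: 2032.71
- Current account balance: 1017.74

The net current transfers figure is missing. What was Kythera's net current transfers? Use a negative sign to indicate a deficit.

Current account = goods balance + services balance + net primary income + net secondary income
Sum of the known components = 1158.92
Net current transfers = CA - (known components) = 1017.74 - 1158.92 = -141.18

-141.18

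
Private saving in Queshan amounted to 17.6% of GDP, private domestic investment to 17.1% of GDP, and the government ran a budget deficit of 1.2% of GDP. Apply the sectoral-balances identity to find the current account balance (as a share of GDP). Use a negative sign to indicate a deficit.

By the sectoral-balances identity, CA = (S_private - I) + (T - G).
Private balance = 17.6 - 17.1 = 0.5
Government balance (T - G) = -1.2
CA = 0.5 + (-1.2) = -0.7

-0.7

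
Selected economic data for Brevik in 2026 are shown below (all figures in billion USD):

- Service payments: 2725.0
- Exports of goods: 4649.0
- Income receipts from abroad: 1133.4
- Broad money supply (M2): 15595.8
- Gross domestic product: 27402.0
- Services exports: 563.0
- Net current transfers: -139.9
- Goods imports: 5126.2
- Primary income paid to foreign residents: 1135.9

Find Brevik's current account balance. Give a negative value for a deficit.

-2781.6

Goods balance = 4649.0 - 5126.2 = -477.2
Services balance = 563.0 - 2725.0 = -2162.0
Trade balance (goods + services) = -477.2 + (-2162.0) = -2639.2
Net primary income = 1133.4 - 1135.9 = -2.5
Net secondary income = -139.9
Current account = -2639.2 + (-2.5) + (-139.9) = -2781.6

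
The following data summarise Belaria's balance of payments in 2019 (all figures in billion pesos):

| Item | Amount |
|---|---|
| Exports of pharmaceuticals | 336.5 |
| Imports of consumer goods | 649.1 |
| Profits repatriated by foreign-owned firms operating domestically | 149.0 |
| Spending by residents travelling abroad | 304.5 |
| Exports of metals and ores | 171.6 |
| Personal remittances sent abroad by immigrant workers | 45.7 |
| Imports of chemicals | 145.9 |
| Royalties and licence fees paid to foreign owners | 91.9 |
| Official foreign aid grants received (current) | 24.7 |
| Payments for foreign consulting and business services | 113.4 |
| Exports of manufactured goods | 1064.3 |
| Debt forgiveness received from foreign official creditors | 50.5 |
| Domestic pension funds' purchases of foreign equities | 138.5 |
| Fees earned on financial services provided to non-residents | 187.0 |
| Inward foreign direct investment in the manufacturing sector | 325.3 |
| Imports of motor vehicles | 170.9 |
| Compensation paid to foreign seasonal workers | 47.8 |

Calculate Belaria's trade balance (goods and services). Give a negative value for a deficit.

283.7

Goods: 336.5 - 649.1 - 145.9 - 170.9 + 1064.3 + 171.6 = 606.5
Services: -113.4 - 91.9 + 187.0 - 304.5 = -322.8
Trade balance = 606.5 + (-322.8) = 283.7
(Excluded from the trade balance — primary income: profits repatriated by foreign-owned firms operating domestically 149.0, compensation paid to foreign seasonal workers 47.8; secondary income: personal remittances sent abroad by immigrant workers 45.7, official foreign aid grants received (current) 24.7; capital account: debt forgiveness received from foreign official creditors 50.5; financial account: domestic pension funds' purchases of foreign equities 138.5, inward foreign direct investment in the manufacturing sector 325.3.)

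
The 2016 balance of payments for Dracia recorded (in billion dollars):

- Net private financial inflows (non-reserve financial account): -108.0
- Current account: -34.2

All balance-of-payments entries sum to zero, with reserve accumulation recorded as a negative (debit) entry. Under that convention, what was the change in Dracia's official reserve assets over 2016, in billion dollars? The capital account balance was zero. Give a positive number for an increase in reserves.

-142.2

Official reserve transactions balance = -((-34.2) + (-108.0)) = 142.2
An accumulation of reserves is recorded as a debit (negative entry), so the change in the stock of reserves is the negative of that balance.
Change in official reserves = -(142.2) = -142.2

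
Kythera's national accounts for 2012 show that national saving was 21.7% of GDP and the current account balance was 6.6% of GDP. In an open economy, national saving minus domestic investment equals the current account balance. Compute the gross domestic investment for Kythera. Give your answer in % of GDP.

15.1

S - I = CA (net lending to the rest of the world).
I = S - CA = 21.7 - 6.6 = 15.1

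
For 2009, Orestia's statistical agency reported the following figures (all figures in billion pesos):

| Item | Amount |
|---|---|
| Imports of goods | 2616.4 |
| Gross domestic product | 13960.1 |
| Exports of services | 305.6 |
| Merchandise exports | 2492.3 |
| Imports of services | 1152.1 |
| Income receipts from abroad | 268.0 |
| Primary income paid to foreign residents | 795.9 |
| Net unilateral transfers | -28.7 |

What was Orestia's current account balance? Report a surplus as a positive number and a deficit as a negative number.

Goods balance = 2492.3 - 2616.4 = -124.1
Services balance = 305.6 - 1152.1 = -846.5
Trade balance (goods + services) = -124.1 + (-846.5) = -970.6
Net primary income = 268.0 - 795.9 = -527.9
Net secondary income = -28.7
Current account = -970.6 + (-527.9) + (-28.7) = -1527.2

-1527.2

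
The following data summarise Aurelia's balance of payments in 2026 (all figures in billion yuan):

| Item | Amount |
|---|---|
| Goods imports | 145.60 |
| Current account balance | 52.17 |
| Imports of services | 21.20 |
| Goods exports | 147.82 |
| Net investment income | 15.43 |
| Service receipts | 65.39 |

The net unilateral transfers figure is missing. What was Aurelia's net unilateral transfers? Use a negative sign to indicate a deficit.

Current account = goods balance + services balance + net primary income + net secondary income
Sum of the known components = 61.84
Net unilateral transfers = CA - (known components) = 52.17 - 61.84 = -9.67

-9.67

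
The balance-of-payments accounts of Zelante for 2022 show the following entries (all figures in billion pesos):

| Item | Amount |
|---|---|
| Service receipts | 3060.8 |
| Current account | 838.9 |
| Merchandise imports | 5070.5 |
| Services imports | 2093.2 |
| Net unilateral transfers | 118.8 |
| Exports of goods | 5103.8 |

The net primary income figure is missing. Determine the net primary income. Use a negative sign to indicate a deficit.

-280.8

Current account = goods balance + services balance + net primary income + net secondary income
Sum of the known components = 1119.7
Net primary income = CA - (known components) = 838.9 - 1119.7 = -280.8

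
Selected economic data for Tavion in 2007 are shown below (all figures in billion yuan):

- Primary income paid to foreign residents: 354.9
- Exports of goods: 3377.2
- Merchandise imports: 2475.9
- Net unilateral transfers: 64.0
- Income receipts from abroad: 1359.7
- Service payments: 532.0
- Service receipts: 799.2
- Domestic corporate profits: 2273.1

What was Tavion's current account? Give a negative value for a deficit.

2237.3

Goods balance = 3377.2 - 2475.9 = 901.3
Services balance = 799.2 - 532.0 = 267.2
Trade balance (goods + services) = 901.3 + 267.2 = 1168.5
Net primary income = 1359.7 - 354.9 = 1004.8
Net secondary income = 64.0
Current account = 1168.5 + 1004.8 + 64.0 = 2237.3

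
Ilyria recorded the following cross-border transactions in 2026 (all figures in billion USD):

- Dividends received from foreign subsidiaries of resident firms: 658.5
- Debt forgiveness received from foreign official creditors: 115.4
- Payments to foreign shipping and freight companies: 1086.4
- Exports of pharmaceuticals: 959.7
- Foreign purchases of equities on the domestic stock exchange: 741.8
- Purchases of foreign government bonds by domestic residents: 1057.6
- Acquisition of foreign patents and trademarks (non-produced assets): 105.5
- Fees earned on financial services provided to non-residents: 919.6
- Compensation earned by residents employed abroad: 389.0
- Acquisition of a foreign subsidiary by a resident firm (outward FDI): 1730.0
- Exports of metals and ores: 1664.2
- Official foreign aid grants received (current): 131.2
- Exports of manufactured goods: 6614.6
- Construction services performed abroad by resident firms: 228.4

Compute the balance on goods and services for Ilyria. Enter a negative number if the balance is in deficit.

9300.1

Goods: 1664.2 + 959.7 + 6614.6 = 9238.5
Services: 919.6 + 228.4 - 1086.4 = 61.6
Trade balance = 9238.5 + 61.6 = 9300.1
(Excluded from the trade balance — primary income: dividends received from foreign subsidiaries of resident firms 658.5, compensation earned by residents employed abroad 389.0; capital account: debt forgiveness received from foreign official creditors 115.4, acquisition of foreign patents and trademarks (non-produced assets) 105.5; financial account: foreign purchases of equities on the domestic stock exchange 741.8, purchases of foreign government bonds by domestic residents 1057.6, acquisition of a foreign subsidiary by a resident firm (outward FDI) 1730.0; secondary income: official foreign aid grants received (current) 131.2.)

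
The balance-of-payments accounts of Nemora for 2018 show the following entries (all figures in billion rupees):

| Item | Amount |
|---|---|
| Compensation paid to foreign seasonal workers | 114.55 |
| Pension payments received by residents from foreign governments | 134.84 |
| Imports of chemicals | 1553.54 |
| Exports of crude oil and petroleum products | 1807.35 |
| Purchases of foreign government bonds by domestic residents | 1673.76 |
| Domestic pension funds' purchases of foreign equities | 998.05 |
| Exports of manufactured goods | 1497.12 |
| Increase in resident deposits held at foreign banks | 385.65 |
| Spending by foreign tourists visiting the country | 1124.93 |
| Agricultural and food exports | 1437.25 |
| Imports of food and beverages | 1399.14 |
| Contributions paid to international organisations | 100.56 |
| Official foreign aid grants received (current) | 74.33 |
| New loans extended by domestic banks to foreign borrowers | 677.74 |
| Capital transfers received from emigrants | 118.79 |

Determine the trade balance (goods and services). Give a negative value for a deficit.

Goods: 1437.25 - 1553.54 + 1497.12 + 1807.35 - 1399.14 = 1789.04
Services: 1124.93
Trade balance = 1789.04 + 1124.93 = 2913.97
(Excluded from the trade balance — primary income: compensation paid to foreign seasonal workers 114.55; secondary income: pension payments received by residents from foreign governments 134.84, contributions paid to international organisations 100.56, official foreign aid grants received (current) 74.33; financial account: purchases of foreign government bonds by domestic residents 1673.76, domestic pension funds' purchases of foreign equities 998.05, increase in resident deposits held at foreign banks 385.65, new loans extended by domestic banks to foreign borrowers 677.74; capital account: capital transfers received from emigrants 118.79.)

2913.97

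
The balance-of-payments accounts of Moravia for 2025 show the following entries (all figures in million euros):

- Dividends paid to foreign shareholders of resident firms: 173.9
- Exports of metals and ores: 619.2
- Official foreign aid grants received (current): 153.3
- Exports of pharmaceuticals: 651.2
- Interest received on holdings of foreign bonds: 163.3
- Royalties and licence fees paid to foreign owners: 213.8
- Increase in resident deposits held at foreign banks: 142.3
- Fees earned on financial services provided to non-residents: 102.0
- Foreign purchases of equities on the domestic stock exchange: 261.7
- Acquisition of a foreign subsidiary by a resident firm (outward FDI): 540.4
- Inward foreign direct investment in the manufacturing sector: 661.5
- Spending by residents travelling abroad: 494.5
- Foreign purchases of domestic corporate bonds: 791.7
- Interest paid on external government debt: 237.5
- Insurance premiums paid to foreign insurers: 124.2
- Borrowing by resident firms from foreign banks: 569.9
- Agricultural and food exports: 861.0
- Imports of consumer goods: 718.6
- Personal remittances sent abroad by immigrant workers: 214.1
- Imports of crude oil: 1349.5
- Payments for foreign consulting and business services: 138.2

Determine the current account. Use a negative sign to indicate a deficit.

-1114.3

Goods: 651.2 - 718.6 + 619.2 + 861.0 - 1349.5 = 63.3
Services: -124.2 + 102.0 - 494.5 - 213.8 - 138.2 = -868.7
Primary income: -237.5 + 163.3 - 173.9 = -248.1
Secondary income: -214.1 + 153.3 = -60.8
Current account = 63.3 + (-868.7) + (-248.1) + (-60.8) = -1114.3
(Excluded from the current account — financial account: increase in resident deposits held at foreign banks 142.3, foreign purchases of equities on the domestic stock exchange 261.7, acquisition of a foreign subsidiary by a resident firm (outward FDI) 540.4, inward foreign direct investment in the manufacturing sector 661.5, foreign purchases of domestic corporate bonds 791.7, borrowing by resident firms from foreign banks 569.9.)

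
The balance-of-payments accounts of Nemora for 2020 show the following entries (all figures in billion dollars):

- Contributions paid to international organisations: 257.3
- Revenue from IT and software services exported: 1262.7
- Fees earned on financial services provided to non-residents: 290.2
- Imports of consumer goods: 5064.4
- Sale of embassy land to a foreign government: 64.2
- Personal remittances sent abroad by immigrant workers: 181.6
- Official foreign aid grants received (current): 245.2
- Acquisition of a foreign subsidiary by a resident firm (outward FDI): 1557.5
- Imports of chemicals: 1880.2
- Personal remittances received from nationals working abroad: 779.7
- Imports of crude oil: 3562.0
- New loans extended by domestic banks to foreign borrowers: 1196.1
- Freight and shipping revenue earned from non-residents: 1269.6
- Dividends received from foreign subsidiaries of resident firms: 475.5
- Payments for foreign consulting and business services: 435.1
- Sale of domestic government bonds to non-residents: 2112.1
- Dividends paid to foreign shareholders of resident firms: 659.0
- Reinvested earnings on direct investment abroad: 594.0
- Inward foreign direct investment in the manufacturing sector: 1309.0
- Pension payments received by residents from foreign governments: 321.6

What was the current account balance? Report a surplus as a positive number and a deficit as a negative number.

Goods: -5064.4 - 3562.0 - 1880.2 = -10506.6
Services: -435.1 + 1262.7 + 290.2 + 1269.6 = 2387.4
Primary income: -659.0 + 594.0 + 475.5 = 410.5
Secondary income: -257.3 - 181.6 + 245.2 + 321.6 + 779.7 = 907.6
Current account = (-10506.6) + 2387.4 + 410.5 + 907.6 = -6801.1
(Excluded from the current account — capital account: sale of embassy land to a foreign government 64.2; financial account: acquisition of a foreign subsidiary by a resident firm (outward FDI) 1557.5, new loans extended by domestic banks to foreign borrowers 1196.1, sale of domestic government bonds to non-residents 2112.1, inward foreign direct investment in the manufacturing sector 1309.0.)

-6801.1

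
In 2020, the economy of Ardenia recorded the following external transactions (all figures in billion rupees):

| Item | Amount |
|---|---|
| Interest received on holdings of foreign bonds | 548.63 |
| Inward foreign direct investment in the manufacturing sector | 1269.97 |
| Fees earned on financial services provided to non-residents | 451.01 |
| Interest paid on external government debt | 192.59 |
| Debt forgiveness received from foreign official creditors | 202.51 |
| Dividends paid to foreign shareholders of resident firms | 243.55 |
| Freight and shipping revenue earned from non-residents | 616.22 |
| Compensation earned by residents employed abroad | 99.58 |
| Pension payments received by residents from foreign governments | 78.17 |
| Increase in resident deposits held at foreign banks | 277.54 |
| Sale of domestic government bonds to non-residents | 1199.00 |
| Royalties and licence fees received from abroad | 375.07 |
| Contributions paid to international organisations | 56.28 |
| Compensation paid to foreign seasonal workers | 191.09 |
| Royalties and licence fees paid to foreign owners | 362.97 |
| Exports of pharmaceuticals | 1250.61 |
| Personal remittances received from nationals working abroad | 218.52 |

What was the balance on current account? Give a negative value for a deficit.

Goods: 1250.61
Services: 616.22 - 362.97 + 451.01 + 375.07 = 1079.33
Primary income: -243.55 + 548.63 - 192.59 - 191.09 + 99.58 = 20.98
Secondary income: 78.17 - 56.28 + 218.52 = 240.41
Current account = 1250.61 + 1079.33 + 20.98 + 240.41 = 2591.33
(Excluded from the current account — financial account: inward foreign direct investment in the manufacturing sector 1269.97, increase in resident deposits held at foreign banks 277.54, sale of domestic government bonds to non-residents 1199.00; capital account: debt forgiveness received from foreign official creditors 202.51.)

2591.33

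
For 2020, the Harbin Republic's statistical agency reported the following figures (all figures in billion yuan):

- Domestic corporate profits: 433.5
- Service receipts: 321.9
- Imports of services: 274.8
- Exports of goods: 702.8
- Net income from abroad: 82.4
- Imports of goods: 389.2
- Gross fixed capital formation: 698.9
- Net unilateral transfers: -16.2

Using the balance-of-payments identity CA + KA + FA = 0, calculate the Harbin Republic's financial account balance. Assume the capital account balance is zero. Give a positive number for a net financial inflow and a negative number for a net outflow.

Goods balance = 702.8 - 389.2 = 313.6
Services balance = 321.9 - 274.8 = 47.1
Trade balance (goods + services) = 313.6 + 47.1 = 360.7
Net primary income = 82.4
Net secondary income = -16.2
Current account = 360.7 + 82.4 + (-16.2) = 426.9
Financial account = -(426.9) = -426.9

-426.9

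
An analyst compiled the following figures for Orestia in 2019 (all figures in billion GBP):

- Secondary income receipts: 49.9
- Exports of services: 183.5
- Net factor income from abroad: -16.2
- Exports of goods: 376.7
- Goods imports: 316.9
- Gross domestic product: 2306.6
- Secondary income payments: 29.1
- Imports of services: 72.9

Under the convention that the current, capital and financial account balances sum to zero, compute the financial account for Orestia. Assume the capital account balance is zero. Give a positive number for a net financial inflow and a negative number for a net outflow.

Goods balance = 376.7 - 316.9 = 59.8
Services balance = 183.5 - 72.9 = 110.6
Trade balance (goods + services) = 59.8 + 110.6 = 170.4
Net primary income = -16.2
Net secondary income = 49.9 - 29.1 = 20.8
Current account = 170.4 + (-16.2) + 20.8 = 175.0
Financial account = -(175.0) = -175.0

-175.0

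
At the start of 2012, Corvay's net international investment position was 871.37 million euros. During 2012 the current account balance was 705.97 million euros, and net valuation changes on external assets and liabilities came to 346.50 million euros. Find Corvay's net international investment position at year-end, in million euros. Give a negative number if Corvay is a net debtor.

Change in NIIP = current account + net valuation change = 705.97 + 346.50 = 1052.47
End-of-year NIIP = 871.37 + 1052.47 = 1923.84

1923.84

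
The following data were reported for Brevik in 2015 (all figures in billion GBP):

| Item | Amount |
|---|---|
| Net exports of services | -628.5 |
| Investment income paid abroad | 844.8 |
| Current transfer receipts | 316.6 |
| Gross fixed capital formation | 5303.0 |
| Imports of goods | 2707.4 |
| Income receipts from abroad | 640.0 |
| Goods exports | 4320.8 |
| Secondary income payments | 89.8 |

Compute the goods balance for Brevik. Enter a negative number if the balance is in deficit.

Goods balance = 4320.8 - 2707.4 = 1613.4

1613.4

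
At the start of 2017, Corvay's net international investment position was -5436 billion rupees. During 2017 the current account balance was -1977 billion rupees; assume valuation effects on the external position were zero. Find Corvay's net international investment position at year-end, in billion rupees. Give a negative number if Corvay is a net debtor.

With no valuation effects, change in NIIP = current account = -1977
End-of-year NIIP = -5436 + (-1977) = -7413

-7413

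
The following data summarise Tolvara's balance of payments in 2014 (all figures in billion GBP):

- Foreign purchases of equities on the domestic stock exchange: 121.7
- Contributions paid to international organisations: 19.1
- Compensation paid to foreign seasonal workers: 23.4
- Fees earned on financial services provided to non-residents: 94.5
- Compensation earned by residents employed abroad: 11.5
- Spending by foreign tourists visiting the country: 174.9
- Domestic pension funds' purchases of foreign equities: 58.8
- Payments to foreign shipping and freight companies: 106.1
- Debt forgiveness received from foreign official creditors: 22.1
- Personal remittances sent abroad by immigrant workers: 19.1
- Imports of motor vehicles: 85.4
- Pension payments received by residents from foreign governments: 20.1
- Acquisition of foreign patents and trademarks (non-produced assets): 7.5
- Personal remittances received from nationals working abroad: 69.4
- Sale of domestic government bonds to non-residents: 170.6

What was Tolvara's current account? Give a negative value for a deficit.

117.3

Goods: -85.4
Services: -106.1 + 174.9 + 94.5 = 163.3
Primary income: 11.5 - 23.4 = -11.9
Secondary income: 69.4 - 19.1 - 19.1 + 20.1 = 51.3
Current account = (-85.4) + 163.3 + (-11.9) + 51.3 = 117.3
(Excluded from the current account — financial account: foreign purchases of equities on the domestic stock exchange 121.7, domestic pension funds' purchases of foreign equities 58.8, sale of domestic government bonds to non-residents 170.6; capital account: debt forgiveness received from foreign official creditors 22.1, acquisition of foreign patents and trademarks (non-produced assets) 7.5.)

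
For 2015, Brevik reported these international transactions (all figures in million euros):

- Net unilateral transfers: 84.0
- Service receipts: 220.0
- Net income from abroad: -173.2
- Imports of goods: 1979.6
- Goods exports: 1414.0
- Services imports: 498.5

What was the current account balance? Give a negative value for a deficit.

-933.3

Goods balance = 1414.0 - 1979.6 = -565.6
Services balance = 220.0 - 498.5 = -278.5
Trade balance (goods + services) = -565.6 + (-278.5) = -844.1
Net primary income = -173.2
Net secondary income = 84.0
Current account = -844.1 + (-173.2) + 84.0 = -933.3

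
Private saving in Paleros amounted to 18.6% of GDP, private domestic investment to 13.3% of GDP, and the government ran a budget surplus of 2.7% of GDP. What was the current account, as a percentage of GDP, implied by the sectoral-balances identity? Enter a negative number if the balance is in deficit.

By the sectoral-balances identity, CA = (S_private - I) + (T - G).
Private balance = 18.6 - 13.3 = 5.3
Government balance (T - G) = 2.7
CA = 5.3 + 2.7 = 8.0

8.0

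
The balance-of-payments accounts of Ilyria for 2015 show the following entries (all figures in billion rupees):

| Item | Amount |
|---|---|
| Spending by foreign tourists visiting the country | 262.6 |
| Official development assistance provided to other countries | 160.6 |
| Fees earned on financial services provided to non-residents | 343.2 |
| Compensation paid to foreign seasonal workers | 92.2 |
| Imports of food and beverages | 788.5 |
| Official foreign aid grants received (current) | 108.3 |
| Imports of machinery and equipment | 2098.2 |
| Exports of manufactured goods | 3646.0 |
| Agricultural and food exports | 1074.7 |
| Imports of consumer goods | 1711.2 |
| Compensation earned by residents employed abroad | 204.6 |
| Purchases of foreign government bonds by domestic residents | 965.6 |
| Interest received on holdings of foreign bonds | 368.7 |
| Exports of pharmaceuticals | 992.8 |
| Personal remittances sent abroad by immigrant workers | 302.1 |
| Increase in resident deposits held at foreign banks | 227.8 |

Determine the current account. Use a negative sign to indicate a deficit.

Goods: 992.8 - 2098.2 - 788.5 - 1711.2 + 3646.0 + 1074.7 = 1115.6
Services: 343.2 + 262.6 = 605.8
Primary income: 204.6 + 368.7 - 92.2 = 481.1
Secondary income: -160.6 - 302.1 + 108.3 = -354.4
Current account = 1115.6 + 605.8 + 481.1 + (-354.4) = 1848.1
(Excluded from the current account — financial account: purchases of foreign government bonds by domestic residents 965.6, increase in resident deposits held at foreign banks 227.8.)

1848.1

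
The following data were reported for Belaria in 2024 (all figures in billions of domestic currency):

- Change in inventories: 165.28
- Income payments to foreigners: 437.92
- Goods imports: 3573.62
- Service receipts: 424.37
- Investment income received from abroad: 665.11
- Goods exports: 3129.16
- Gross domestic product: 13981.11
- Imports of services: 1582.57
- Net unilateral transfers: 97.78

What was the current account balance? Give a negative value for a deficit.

Goods balance = 3129.16 - 3573.62 = -444.46
Services balance = 424.37 - 1582.57 = -1158.20
Trade balance (goods + services) = -444.46 + (-1158.20) = -1602.66
Net primary income = 665.11 - 437.92 = 227.19
Net secondary income = 97.78
Current account = -1602.66 + 227.19 + 97.78 = -1277.69

-1277.69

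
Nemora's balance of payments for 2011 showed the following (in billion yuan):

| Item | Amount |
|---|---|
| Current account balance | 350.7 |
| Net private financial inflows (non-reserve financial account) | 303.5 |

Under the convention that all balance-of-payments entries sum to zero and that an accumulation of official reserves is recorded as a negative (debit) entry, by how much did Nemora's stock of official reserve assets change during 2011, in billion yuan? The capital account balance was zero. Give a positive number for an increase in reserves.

654.2

Official reserve transactions balance = -(350.7 + 303.5) = -654.2
An accumulation of reserves is recorded as a debit (negative entry), so the change in the stock of reserves is the negative of that balance.
Change in official reserves = -(-654.2) = 654.2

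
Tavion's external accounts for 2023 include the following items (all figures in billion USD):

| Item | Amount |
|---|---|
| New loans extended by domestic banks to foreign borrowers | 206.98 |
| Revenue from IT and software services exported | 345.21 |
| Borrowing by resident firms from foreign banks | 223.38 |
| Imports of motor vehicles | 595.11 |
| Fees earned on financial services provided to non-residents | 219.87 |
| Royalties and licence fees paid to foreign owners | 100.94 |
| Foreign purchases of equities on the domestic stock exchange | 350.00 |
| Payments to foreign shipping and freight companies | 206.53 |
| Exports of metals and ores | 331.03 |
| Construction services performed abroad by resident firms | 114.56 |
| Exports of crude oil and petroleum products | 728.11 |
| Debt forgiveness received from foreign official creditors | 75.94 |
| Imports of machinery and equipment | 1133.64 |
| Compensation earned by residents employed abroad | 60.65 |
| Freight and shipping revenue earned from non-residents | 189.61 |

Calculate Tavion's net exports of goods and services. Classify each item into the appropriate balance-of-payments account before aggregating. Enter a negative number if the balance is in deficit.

-107.83

Goods: -1133.64 - 595.11 + 331.03 + 728.11 = -669.61
Services: 345.21 - 100.94 + 114.56 + 219.87 + 189.61 - 206.53 = 561.78
Trade balance = -669.61 + 561.78 = -107.83
(Excluded from the trade balance — financial account: new loans extended by domestic banks to foreign borrowers 206.98, borrowing by resident firms from foreign banks 223.38, foreign purchases of equities on the domestic stock exchange 350.00; capital account: debt forgiveness received from foreign official creditors 75.94; primary income: compensation earned by residents employed abroad 60.65.)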